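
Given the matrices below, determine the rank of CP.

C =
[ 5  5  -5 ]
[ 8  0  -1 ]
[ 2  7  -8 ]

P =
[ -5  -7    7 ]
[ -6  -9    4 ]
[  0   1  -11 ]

3

First compute CP:
[[-55, -85, 110],
 [-40, -57,  67],
 [-52, -85, 130]]
Now row reduce the product.
R2 ← R2 − (8/11)·R1: [0, 53/11, -13]
R3 ← R3 − (52/55)·R1: [0, -51/11, 26]
R3 ← R3 + (51/53)·R2: [0, 0, 715/53]
3 nonzero rows, so rank(CP) = 3.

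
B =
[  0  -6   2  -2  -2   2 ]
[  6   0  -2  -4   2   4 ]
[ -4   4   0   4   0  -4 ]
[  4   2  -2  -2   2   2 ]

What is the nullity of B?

Row reduce to echelon form.
Swap R1 ↔ R2
R3 ← R3 + (2/3)·R1: [0, 4, -4/3, 4/3, 4/3, -4/3]
R4 ← R4 − (2/3)·R1: [0, 2, -2/3, 2/3, 2/3, -2/3]
R3 ← R3 + (2/3)·R2: [0, 0, 0, 0, 0, 0]
R4 ← R4 + (1/3)·R2: [0, 0, 0, 0, 0, 0]
2 nonzero rows, so rank(B) = 2.
B has 6 columns; by rank–nullity, nullity = 6 − 2 = 4.

4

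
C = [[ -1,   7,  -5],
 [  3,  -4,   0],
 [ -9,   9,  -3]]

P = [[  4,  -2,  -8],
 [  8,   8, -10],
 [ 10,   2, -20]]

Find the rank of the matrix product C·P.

3

First compute CP:
[[  2,  48,  38],
 [-20, -38,  16],
 [  6,  84,  42]]
Now row reduce the product.
R2 ← R2 + (10)·R1: [0, 442, 396]
R3 ← R3 − (3)·R1: [0, -60, -72]
R3 ← R3 + (30/221)·R2: [0, 0, -4032/221]
3 nonzero rows, so rank(CP) = 3.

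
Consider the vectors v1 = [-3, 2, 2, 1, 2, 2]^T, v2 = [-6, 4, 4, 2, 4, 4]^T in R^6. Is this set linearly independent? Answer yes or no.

no

Form the matrix with these vectors as rows and row reduce.
R2 ← R2 − (2)·R1: [0, 0, 0, 0, 0, 0]
1 nonzero row, so the 2 vectors span a space of dimension 1.
Since 1 < 2, the vectors are linearly dependent.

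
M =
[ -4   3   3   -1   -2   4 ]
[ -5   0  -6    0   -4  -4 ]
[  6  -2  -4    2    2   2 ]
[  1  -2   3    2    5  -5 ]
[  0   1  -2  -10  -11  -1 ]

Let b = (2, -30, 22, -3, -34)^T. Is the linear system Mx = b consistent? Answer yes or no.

Row reduce the augmented matrix [M | b].
R2 ← R2 − (5/4)·R1: [0, -15/4, -39/4, 5/4, -3/2, -9, -65/2]
R3 ← R3 + (3/2)·R1: [0, 5/2, 1/2, 1/2, -1, 8, 25]
R4 ← R4 + (1/4)·R1: [0, -5/4, 15/4, 7/4, 9/2, -4, -5/2]
R3 ← R3 + (2/3)·R2: [0, 0, -6, 4/3, -2, 2, 10/3]
R4 ← R4 − (1/3)·R2: [0, 0, 7, 4/3, 5, -1, 25/3]
R5 ← R5 + (4/15)·R2: [0, 0, -23/5, -29/3, -57/5, -17/5, -128/3]
R4 ← R4 + (7/6)·R3: [0, 0, 0, 26/9, 8/3, 4/3, 110/9]
R5 ← R5 − (23/30)·R3: [0, 0, 0, -481/45, -148/15, -74/15, -407/9]
R5 ← R5 + (37/10)·R4: [0, 0, 0, 0, 0, 0, 0]
The echelon form has 4 nonzero rows, and every pivot lies in the first 6 columns, so rank(M) = rank([M|b]) = 4.
The system is consistent.

yes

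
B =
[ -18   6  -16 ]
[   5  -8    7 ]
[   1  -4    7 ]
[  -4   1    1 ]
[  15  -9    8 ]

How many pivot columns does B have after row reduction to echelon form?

3

Row reduce to echelon form.
R2 ← R2 + (5/18)·R1: [0, -19/3, 23/9]
R3 ← R3 + (1/18)·R1: [0, -11/3, 55/9]
R4 ← R4 − (2/9)·R1: [0, -1/3, 41/9]
R5 ← R5 + (5/6)·R1: [0, -4, -16/3]
R3 ← R3 − (11/19)·R2: [0, 0, 88/19]
R4 ← R4 − (1/19)·R2: [0, 0, 84/19]
R5 ← R5 − (12/19)·R2: [0, 0, -132/19]
R4 ← R4 − (21/22)·R3: [0, 0, 0]
R5 ← R5 + (3/2)·R3: [0, 0, 0]
Echelon form has 3 nonzero rows, so rank(B) = 3.
Each nonzero row contributes one pivot column: 3 pivot columns.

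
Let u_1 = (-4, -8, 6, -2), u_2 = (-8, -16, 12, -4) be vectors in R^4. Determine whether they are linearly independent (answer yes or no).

no

Form the matrix with these vectors as rows and row reduce.
R2 ← R2 − (2)·R1: [0, 0, 0, 0]
1 nonzero row, so the 2 vectors span a space of dimension 1.
Since 1 < 2, the vectors are linearly dependent.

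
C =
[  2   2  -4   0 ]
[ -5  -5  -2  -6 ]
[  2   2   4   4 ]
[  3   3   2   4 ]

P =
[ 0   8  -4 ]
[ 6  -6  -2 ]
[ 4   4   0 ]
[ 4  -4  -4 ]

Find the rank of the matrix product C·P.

First compute CP:
[[ -4, -12, -12],
 [-62,   6,  54],
 [ 44,   4, -28],
 [ 42,  -2, -34]]
Now row reduce the product.
R2 ← R2 − (31/2)·R1: [0, 192, 240]
R3 ← R3 + (11)·R1: [0, -128, -160]
R4 ← R4 + (21/2)·R1: [0, -128, -160]
R3 ← R3 + (2/3)·R2: [0, 0, 0]
R4 ← R4 + (2/3)·R2: [0, 0, 0]
2 nonzero rows, so rank(CP) = 2.

2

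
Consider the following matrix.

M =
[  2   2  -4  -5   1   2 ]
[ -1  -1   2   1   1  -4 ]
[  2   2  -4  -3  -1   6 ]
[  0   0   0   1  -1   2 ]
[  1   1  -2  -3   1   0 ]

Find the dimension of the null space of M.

Row reduce to echelon form.
R2 ← R2 + (1/2)·R1: [0, 0, 0, -3/2, 3/2, -3]
R3 ← R3 − R1: [0, 0, 0, 2, -2, 4]
R5 ← R5 − (1/2)·R1: [0, 0, 0, -1/2, 1/2, -1]
R3 ← R3 + (4/3)·R2: [0, 0, 0, 0, 0, 0]
R4 ← R4 + (2/3)·R2: [0, 0, 0, 0, 0, 0]
R5 ← R5 − (1/3)·R2: [0, 0, 0, 0, 0, 0]
2 nonzero rows, so rank(M) = 2.
M has 6 columns; by rank–nullity, nullity = 6 − 2 = 4.

4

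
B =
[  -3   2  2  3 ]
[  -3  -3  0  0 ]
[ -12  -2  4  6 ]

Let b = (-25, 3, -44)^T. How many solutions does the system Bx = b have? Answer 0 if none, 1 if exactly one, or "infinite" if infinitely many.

infinite

Row reduce the augmented matrix [B | b].
R2 ← R2 − R1: [0, -5, -2, -3, 28]
R3 ← R3 − (4)·R1: [0, -10, -4, -6, 56]
R3 ← R3 − (2)·R2: [0, 0, 0, 0, 0]
The echelon form has 2 nonzero rows, and every pivot lies in the first 4 columns, so rank(B) = rank([B|b]) = 2.
The system is consistent.
rank = 2 < 4 unknowns, so there are infinitely many solutions.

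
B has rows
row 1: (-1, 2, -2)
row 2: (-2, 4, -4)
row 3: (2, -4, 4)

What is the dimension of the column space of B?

Row reduce to echelon form.
R2 ← R2 − (2)·R1: [0, 0, 0]
R3 ← R3 + (2)·R1: [0, 0, 0]
Echelon form has 1 nonzero row, so rank(B) = 1.
The column space has dimension equal to the rank: 1.

1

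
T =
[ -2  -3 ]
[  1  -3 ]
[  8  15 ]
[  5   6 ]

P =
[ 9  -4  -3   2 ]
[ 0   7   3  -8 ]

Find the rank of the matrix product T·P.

2

First compute TP:
[[-18, -13,  -3,  20],
 [  9, -25, -12,  26],
 [ 72,  73,  21, -104],
 [ 45,  22,   3, -38]]
Now row reduce the product.
R2 ← R2 + (1/2)·R1: [0, -63/2, -27/2, 36]
R3 ← R3 + (4)·R1: [0, 21, 9, -24]
R4 ← R4 + (5/2)·R1: [0, -21/2, -9/2, 12]
R3 ← R3 + (2/3)·R2: [0, 0, 0, 0]
R4 ← R4 − (1/3)·R2: [0, 0, 0, 0]
2 nonzero rows, so rank(TP) = 2.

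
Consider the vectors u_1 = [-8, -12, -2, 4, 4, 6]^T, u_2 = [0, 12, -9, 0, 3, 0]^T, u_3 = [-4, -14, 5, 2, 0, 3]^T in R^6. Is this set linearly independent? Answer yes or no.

no

Form the matrix with these vectors as rows and row reduce.
R3 ← R3 − (1/2)·R1: [0, -8, 6, 0, -2, 0]
R3 ← R3 + (2/3)·R2: [0, 0, 0, 0, 0, 0]
2 nonzero rows, so the 3 vectors span a space of dimension 2.
Since 2 < 3, the vectors are linearly dependent.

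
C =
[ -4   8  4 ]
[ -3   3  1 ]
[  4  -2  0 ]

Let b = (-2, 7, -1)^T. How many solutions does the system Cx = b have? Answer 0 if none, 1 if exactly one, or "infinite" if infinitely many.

0

Row reduce the augmented matrix [C | b].
R2 ← R2 − (3/4)·R1: [0, -3, -2, 17/2]
R3 ← R3 + R1: [0, 6, 4, -3]
R3 ← R3 + (2)·R2: [0, 0, 0, 14]
The echelon form has 3 nonzero rows; the last pivot sits in the augmented column, so rank(C) = 2 but rank([C|b]) = 3.
Since the ranks differ, the system is inconsistent.
It has no solutions.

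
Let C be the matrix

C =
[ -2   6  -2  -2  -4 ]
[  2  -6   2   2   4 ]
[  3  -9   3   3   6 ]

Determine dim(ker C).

4

Row reduce to echelon form.
R2 ← R2 + R1: [0, 0, 0, 0, 0]
R3 ← R3 + (3/2)·R1: [0, 0, 0, 0, 0]
1 nonzero row, so rank(C) = 1.
C has 5 columns; by rank–nullity, nullity = 5 − 1 = 4.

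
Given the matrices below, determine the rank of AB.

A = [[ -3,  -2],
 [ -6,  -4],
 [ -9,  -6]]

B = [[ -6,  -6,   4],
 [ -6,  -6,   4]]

First compute AB:
[[ 30,  30, -20],
 [ 60,  60, -40],
 [ 90,  90, -60]]
Now row reduce the product.
R2 ← R2 − (2)·R1: [0, 0, 0]
R3 ← R3 − (3)·R1: [0, 0, 0]
1 nonzero row, so rank(AB) = 1.

1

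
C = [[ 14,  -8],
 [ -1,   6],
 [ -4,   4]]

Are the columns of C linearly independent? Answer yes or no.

yes

Row reduce C to echelon form.
R2 ← R2 + (1/14)·R1: [0, 38/7]
R3 ← R3 + (2/7)·R1: [0, 12/7]
R3 ← R3 − (6/19)·R2: [0, 0]
2 pivots among 2 columns.
Every column is a pivot column, so the columns are linearly independent.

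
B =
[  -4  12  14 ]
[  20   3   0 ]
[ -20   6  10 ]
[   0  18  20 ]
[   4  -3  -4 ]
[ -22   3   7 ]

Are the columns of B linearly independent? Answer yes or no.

Row reduce B to echelon form.
R2 ← R2 + (5)·R1: [0, 63, 70]
R3 ← R3 − (5)·R1: [0, -54, -60]
R5 ← R5 + R1: [0, 9, 10]
R6 ← R6 − (11/2)·R1: [0, -63, -70]
R3 ← R3 + (6/7)·R2: [0, 0, 0]
R4 ← R4 − (2/7)·R2: [0, 0, 0]
R5 ← R5 − (1/7)·R2: [0, 0, 0]
R6 ← R6 + R2: [0, 0, 0]
2 pivots among 3 columns.
Only 2 < 3 pivot columns, so the columns are linearly dependent.

no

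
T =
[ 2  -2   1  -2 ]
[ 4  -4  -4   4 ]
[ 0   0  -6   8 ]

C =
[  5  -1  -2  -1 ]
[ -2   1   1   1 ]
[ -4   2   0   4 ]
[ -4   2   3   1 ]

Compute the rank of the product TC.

First compute TC:
[[ 18,  -6, -12,  -2],
 [ 28,  -8,   0, -20],
 [ -8,   4,  24, -16]]
Now row reduce the product.
R2 ← R2 − (14/9)·R1: [0, 4/3, 56/3, -152/9]
R3 ← R3 + (4/9)·R1: [0, 4/3, 56/3, -152/9]
R3 ← R3 − R2: [0, 0, 0, 0]
2 nonzero rows, so rank(TC) = 2.

2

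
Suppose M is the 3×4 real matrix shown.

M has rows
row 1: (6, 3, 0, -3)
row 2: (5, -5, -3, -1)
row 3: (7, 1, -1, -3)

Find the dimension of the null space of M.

2

Row reduce to echelon form.
R2 ← R2 − (5/6)·R1: [0, -15/2, -3, 3/2]
R3 ← R3 − (7/6)·R1: [0, -5/2, -1, 1/2]
R3 ← R3 − (1/3)·R2: [0, 0, 0, 0]
2 nonzero rows, so rank(M) = 2.
M has 4 columns; by rank–nullity, nullity = 4 − 2 = 2.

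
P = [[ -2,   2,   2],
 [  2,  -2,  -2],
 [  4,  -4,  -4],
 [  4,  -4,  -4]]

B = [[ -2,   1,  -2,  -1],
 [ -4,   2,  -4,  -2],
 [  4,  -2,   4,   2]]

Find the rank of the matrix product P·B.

1

First compute PB:
[[  4,  -2,   4,   2],
 [ -4,   2,  -4,  -2],
 [ -8,   4,  -8,  -4],
 [ -8,   4,  -8,  -4]]
Now row reduce the product.
R2 ← R2 + R1: [0, 0, 0, 0]
R3 ← R3 + (2)·R1: [0, 0, 0, 0]
R4 ← R4 + (2)·R1: [0, 0, 0, 0]
1 nonzero row, so rank(PB) = 1.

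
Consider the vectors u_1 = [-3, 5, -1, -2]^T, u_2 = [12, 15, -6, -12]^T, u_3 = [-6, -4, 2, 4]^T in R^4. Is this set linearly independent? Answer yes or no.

Form the matrix with these vectors as rows and row reduce.
R2 ← R2 + (4)·R1: [0, 35, -10, -20]
R3 ← R3 − (2)·R1: [0, -14, 4, 8]
R3 ← R3 + (2/5)·R2: [0, 0, 0, 0]
2 nonzero rows, so the 3 vectors span a space of dimension 2.
Since 2 < 3, the vectors are linearly dependent.

no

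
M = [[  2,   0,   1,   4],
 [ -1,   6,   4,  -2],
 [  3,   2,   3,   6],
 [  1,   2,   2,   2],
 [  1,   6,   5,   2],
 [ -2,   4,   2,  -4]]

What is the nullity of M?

Row reduce to echelon form.
R2 ← R2 + (1/2)·R1: [0, 6, 9/2, 0]
R3 ← R3 − (3/2)·R1: [0, 2, 3/2, 0]
R4 ← R4 − (1/2)·R1: [0, 2, 3/2, 0]
R5 ← R5 − (1/2)·R1: [0, 6, 9/2, 0]
R6 ← R6 + R1: [0, 4, 3, 0]
R3 ← R3 − (1/3)·R2: [0, 0, 0, 0]
R4 ← R4 − (1/3)·R2: [0, 0, 0, 0]
R5 ← R5 − R2: [0, 0, 0, 0]
R6 ← R6 − (2/3)·R2: [0, 0, 0, 0]
2 nonzero rows, so rank(M) = 2.
M has 4 columns; by rank–nullity, nullity = 4 − 2 = 2.

2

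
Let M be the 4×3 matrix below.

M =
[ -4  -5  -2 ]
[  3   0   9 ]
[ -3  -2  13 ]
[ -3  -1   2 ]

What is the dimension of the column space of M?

3

Row reduce to echelon form.
R2 ← R2 + (3/4)·R1: [0, -15/4, 15/2]
R3 ← R3 − (3/4)·R1: [0, 7/4, 29/2]
R4 ← R4 − (3/4)·R1: [0, 11/4, 7/2]
R3 ← R3 + (7/15)·R2: [0, 0, 18]
R4 ← R4 + (11/15)·R2: [0, 0, 9]
R4 ← R4 − (1/2)·R3: [0, 0, 0]
Echelon form has 3 nonzero rows, so rank(M) = 3.
The column space has dimension equal to the rank: 3.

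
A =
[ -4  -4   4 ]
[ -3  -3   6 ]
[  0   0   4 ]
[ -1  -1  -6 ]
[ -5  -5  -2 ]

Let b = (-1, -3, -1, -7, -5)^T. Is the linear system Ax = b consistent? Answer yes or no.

Row reduce the augmented matrix [A | b].
R2 ← R2 − (3/4)·R1: [0, 0, 3, -9/4]
R4 ← R4 − (1/4)·R1: [0, 0, -7, -27/4]
R5 ← R5 − (5/4)·R1: [0, 0, -7, -15/4]
R3 ← R3 − (4/3)·R2: [0, 0, 0, 2]
R4 ← R4 + (7/3)·R2: [0, 0, 0, -12]
R5 ← R5 + (7/3)·R2: [0, 0, 0, -9]
R4 ← R4 + (6)·R3: [0, 0, 0, 0]
R5 ← R5 + (9/2)·R3: [0, 0, 0, 0]
The echelon form has 3 nonzero rows; the last pivot sits in the augmented column, so rank(A) = 2 but rank([A|b]) = 3.
Since the ranks differ, the system is inconsistent.

no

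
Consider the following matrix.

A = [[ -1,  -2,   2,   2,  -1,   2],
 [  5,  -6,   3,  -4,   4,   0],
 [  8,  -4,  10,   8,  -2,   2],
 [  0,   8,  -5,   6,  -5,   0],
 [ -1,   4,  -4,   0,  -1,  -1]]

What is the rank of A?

Row reduce to echelon form.
R2 ← R2 + (5)·R1: [0, -16, 13, 6, -1, 10]
R3 ← R3 + (8)·R1: [0, -20, 26, 24, -10, 18]
R5 ← R5 − R1: [0, 6, -6, -2, 0, -3]
R3 ← R3 − (5/4)·R2: [0, 0, 39/4, 33/2, -35/4, 11/2]
R4 ← R4 + (1/2)·R2: [0, 0, 3/2, 9, -11/2, 5]
R5 ← R5 + (3/8)·R2: [0, 0, -9/8, 1/4, -3/8, 3/4]
R4 ← R4 − (2/13)·R3: [0, 0, 0, 84/13, -54/13, 54/13]
R5 ← R5 + (3/26)·R3: [0, 0, 0, 28/13, -18/13, 18/13]
R5 ← R5 − (1/3)·R4: [0, 0, 0, 0, 0, 0]
Echelon form has 4 nonzero rows, so rank(A) = 4.

4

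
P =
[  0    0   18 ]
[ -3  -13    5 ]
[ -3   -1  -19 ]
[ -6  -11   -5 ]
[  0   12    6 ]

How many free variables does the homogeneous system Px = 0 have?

Row reduce to echelon form.
Swap R1 ↔ R2
R3 ← R3 − R1: [0, 12, -24]
R4 ← R4 − (2)·R1: [0, 15, -15]
Swap R2 ↔ R3
R4 ← R4 − (5/4)·R2: [0, 0, 15]
R5 ← R5 − R2: [0, 0, 30]
R4 ← R4 − (5/6)·R3: [0, 0, 0]
R5 ← R5 − (5/3)·R3: [0, 0, 0]
3 nonzero rows, so rank(P) = 3.
P has 3 columns; by rank–nullity, nullity = 3 − 3 = 0.

0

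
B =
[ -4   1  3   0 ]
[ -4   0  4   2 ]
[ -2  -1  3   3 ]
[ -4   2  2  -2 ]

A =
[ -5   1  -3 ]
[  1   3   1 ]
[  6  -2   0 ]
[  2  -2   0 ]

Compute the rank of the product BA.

First compute BA:
[[ 39,  -7,  13],
 [ 48, -16,  12],
 [ 33, -17,   5],
 [ 30,   2,  14]]
Now row reduce the product.
R2 ← R2 − (16/13)·R1: [0, -96/13, -4]
R3 ← R3 − (11/13)·R1: [0, -144/13, -6]
R4 ← R4 − (10/13)·R1: [0, 96/13, 4]
R3 ← R3 − (3/2)·R2: [0, 0, 0]
R4 ← R4 + R2: [0, 0, 0]
2 nonzero rows, so rank(BA) = 2.

2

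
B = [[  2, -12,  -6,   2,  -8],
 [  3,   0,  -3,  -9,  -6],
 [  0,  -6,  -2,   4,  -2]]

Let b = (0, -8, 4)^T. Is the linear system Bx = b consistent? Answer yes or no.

Row reduce the augmented matrix [B | b].
R2 ← R2 − (3/2)·R1: [0, 18, 6, -12, 6, -8]
R3 ← R3 + (1/3)·R2: [0, 0, 0, 0, 0, 4/3]
The echelon form has 3 nonzero rows; the last pivot sits in the augmented column, so rank(B) = 2 but rank([B|b]) = 3.
Since the ranks differ, the system is inconsistent.

no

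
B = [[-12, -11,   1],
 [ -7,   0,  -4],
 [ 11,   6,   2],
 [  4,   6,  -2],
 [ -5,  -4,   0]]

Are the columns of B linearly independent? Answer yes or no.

Row reduce B to echelon form.
R2 ← R2 − (7/12)·R1: [0, 77/12, -55/12]
R3 ← R3 + (11/12)·R1: [0, -49/12, 35/12]
R4 ← R4 + (1/3)·R1: [0, 7/3, -5/3]
R5 ← R5 − (5/12)·R1: [0, 7/12, -5/12]
R3 ← R3 + (7/11)·R2: [0, 0, 0]
R4 ← R4 − (4/11)·R2: [0, 0, 0]
R5 ← R5 − (1/11)·R2: [0, 0, 0]
2 pivots among 3 columns.
Only 2 < 3 pivot columns, so the columns are linearly dependent.

no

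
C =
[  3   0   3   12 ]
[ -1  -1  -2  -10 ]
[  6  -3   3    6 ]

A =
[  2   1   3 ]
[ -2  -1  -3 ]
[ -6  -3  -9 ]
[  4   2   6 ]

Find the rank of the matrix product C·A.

First compute CA:
[[ 36,  18,  54],
 [-28, -14, -42],
 [ 24,  12,  36]]
Now row reduce the product.
R2 ← R2 + (7/9)·R1: [0, 0, 0]
R3 ← R3 − (2/3)·R1: [0, 0, 0]
1 nonzero row, so rank(CA) = 1.

1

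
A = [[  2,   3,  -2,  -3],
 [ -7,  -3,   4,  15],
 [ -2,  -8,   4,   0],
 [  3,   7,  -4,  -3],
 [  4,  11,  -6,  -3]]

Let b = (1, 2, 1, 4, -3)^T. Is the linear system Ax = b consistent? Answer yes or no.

Row reduce the augmented matrix [A | b].
R2 ← R2 + (7/2)·R1: [0, 15/2, -3, 9/2, 11/2]
R3 ← R3 + R1: [0, -5, 2, -3, 2]
R4 ← R4 − (3/2)·R1: [0, 5/2, -1, 3/2, 5/2]
R5 ← R5 − (2)·R1: [0, 5, -2, 3, -5]
R3 ← R3 + (2/3)·R2: [0, 0, 0, 0, 17/3]
R4 ← R4 − (1/3)·R2: [0, 0, 0, 0, 2/3]
R5 ← R5 − (2/3)·R2: [0, 0, 0, 0, -26/3]
R4 ← R4 − (2/17)·R3: [0, 0, 0, 0, 0]
R5 ← R5 + (26/17)·R3: [0, 0, 0, 0, 0]
The echelon form has 3 nonzero rows; the last pivot sits in the augmented column, so rank(A) = 2 but rank([A|b]) = 3.
Since the ranks differ, the system is inconsistent.

no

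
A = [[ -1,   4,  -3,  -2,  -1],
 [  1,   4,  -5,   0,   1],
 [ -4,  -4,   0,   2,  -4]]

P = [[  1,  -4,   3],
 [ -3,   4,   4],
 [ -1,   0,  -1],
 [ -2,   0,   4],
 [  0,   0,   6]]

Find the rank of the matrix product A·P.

First compute AP:
[[ -6,  20,   2],
 [ -6,  12,  30],
 [  4,   0, -44]]
Now row reduce the product.
R2 ← R2 − R1: [0, -8, 28]
R3 ← R3 + (2/3)·R1: [0, 40/3, -128/3]
R3 ← R3 + (5/3)·R2: [0, 0, 4]
3 nonzero rows, so rank(AP) = 3.

3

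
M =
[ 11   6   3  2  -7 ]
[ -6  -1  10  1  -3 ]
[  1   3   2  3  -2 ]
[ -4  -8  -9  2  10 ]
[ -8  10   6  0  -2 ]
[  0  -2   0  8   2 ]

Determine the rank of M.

5

Row reduce to echelon form.
R2 ← R2 + (6/11)·R1: [0, 25/11, 128/11, 23/11, -75/11]
R3 ← R3 − (1/11)·R1: [0, 27/11, 19/11, 31/11, -15/11]
R4 ← R4 + (4/11)·R1: [0, -64/11, -87/11, 30/11, 82/11]
R5 ← R5 + (8/11)·R1: [0, 158/11, 90/11, 16/11, -78/11]
R3 ← R3 − (27/25)·R2: [0, 0, -271/25, 14/25, 6]
R4 ← R4 + (64/25)·R2: [0, 0, 547/25, 202/25, -10]
R5 ← R5 − (158/25)·R2: [0, 0, -1634/25, -294/25, 36]
R6 ← R6 + (22/25)·R2: [0, 0, 256/25, 246/25, -4]
R4 ← R4 + (547/271)·R3: [0, 0, 0, 2496/271, 572/271]
R5 ← R5 − (1634/271)·R3: [0, 0, 0, -4102/271, -48/271]
R6 ← R6 + (256/271)·R3: [0, 0, 0, 2810/271, 452/271]
R5 ← R5 + (2051/1248)·R4: [0, 0, 0, 0, 79/24]
R6 ← R6 − (1405/1248)·R4: [0, 0, 0, 0, -17/24]
R6 ← R6 + (17/79)·R5: [0, 0, 0, 0, 0]
Echelon form has 5 nonzero rows, so rank(M) = 5.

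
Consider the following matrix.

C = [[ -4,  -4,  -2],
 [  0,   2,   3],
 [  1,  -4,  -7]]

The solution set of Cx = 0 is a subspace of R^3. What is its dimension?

Row reduce to echelon form.
R3 ← R3 + (1/4)·R1: [0, -5, -15/2]
R3 ← R3 + (5/2)·R2: [0, 0, 0]
2 nonzero rows, so rank(C) = 2.
C has 3 columns; by rank–nullity, nullity = 3 − 2 = 1.

1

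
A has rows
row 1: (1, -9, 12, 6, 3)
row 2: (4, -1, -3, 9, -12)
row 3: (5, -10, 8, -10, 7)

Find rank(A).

3

Row reduce to echelon form.
R2 ← R2 − (4)·R1: [0, 35, -51, -15, -24]
R3 ← R3 − (5)·R1: [0, 35, -52, -40, -8]
R3 ← R3 − R2: [0, 0, -1, -25, 16]
Echelon form has 3 nonzero rows, so rank(A) = 3.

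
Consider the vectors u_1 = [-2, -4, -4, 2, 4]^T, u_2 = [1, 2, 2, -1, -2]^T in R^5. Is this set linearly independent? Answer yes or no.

Form the matrix with these vectors as rows and row reduce.
R2 ← R2 + (1/2)·R1: [0, 0, 0, 0, 0]
1 nonzero row, so the 2 vectors span a space of dimension 1.
Since 1 < 2, the vectors are linearly dependent.

no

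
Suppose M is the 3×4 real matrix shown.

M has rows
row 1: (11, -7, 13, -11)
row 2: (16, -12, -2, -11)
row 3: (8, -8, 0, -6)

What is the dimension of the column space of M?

3

Row reduce to echelon form.
R2 ← R2 − (16/11)·R1: [0, -20/11, -230/11, 5]
R3 ← R3 − (8/11)·R1: [0, -32/11, -104/11, 2]
R3 ← R3 − (8/5)·R2: [0, 0, 24, -6]
Echelon form has 3 nonzero rows, so rank(M) = 3.
The column space has dimension equal to the rank: 3.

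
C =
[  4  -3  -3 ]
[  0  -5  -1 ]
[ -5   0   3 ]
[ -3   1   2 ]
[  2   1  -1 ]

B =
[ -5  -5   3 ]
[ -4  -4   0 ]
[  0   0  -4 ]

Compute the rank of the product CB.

2

First compute CB:
[[ -8,  -8,  24],
 [ 20,  20,   4],
 [ 25,  25, -27],
 [ 11,  11, -17],
 [-14, -14,  10]]
Now row reduce the product.
R2 ← R2 + (5/2)·R1: [0, 0, 64]
R3 ← R3 + (25/8)·R1: [0, 0, 48]
R4 ← R4 + (11/8)·R1: [0, 0, 16]
R5 ← R5 − (7/4)·R1: [0, 0, -32]
R3 ← R3 − (3/4)·R2: [0, 0, 0]
R4 ← R4 − (1/4)·R2: [0, 0, 0]
R5 ← R5 + (1/2)·R2: [0, 0, 0]
2 nonzero rows, so rank(CB) = 2.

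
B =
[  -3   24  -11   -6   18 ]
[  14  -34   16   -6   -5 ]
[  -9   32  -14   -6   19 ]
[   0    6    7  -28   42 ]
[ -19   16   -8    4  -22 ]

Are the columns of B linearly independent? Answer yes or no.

yes

Row reduce B to echelon form.
R2 ← R2 + (14/3)·R1: [0, 78, -106/3, -34, 79]
R3 ← R3 − (3)·R1: [0, -40, 19, 12, -35]
R5 ← R5 − (19/3)·R1: [0, -136, 185/3, 42, -136]
R3 ← R3 + (20/39)·R2: [0, 0, 103/117, -212/39, 215/39]
R4 ← R4 − (1/13)·R2: [0, 0, 379/39, -330/13, 467/13]
R5 ← R5 + (68/39)·R2: [0, 0, 7/117, -674/39, 68/39]
R4 ← R4 − (1137/103)·R3: [0, 0, 0, 3566/103, -2568/103]
R5 ← R5 − (7/103)·R3: [0, 0, 0, -1742/103, 141/103]
R5 ← R5 + (871/1783)·R4: [0, 0, 0, 0, -19275/1783]
5 pivots among 5 columns.
Every column is a pivot column, so the columns are linearly independent.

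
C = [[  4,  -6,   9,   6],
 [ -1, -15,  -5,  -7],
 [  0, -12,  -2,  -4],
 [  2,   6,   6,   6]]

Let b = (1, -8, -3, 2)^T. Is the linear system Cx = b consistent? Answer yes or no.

no

Row reduce the augmented matrix [C | b].
R2 ← R2 + (1/4)·R1: [0, -33/2, -11/4, -11/2, -31/4]
R4 ← R4 − (1/2)·R1: [0, 9, 3/2, 3, 3/2]
R3 ← R3 − (8/11)·R2: [0, 0, 0, 0, 29/11]
R4 ← R4 + (6/11)·R2: [0, 0, 0, 0, -30/11]
R4 ← R4 + (30/29)·R3: [0, 0, 0, 0, 0]
The echelon form has 3 nonzero rows; the last pivot sits in the augmented column, so rank(C) = 2 but rank([C|b]) = 3.
Since the ranks differ, the system is inconsistent.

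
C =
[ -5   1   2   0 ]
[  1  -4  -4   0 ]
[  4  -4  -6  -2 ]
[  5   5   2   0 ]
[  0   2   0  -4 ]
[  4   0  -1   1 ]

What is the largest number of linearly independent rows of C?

Row reduce to echelon form.
R2 ← R2 + (1/5)·R1: [0, -19/5, -18/5, 0]
R3 ← R3 + (4/5)·R1: [0, -16/5, -22/5, -2]
R4 ← R4 + R1: [0, 6, 4, 0]
R6 ← R6 + (4/5)·R1: [0, 4/5, 3/5, 1]
R3 ← R3 − (16/19)·R2: [0, 0, -26/19, -2]
R4 ← R4 + (30/19)·R2: [0, 0, -32/19, 0]
R5 ← R5 + (10/19)·R2: [0, 0, -36/19, -4]
R6 ← R6 + (4/19)·R2: [0, 0, -3/19, 1]
R4 ← R4 − (16/13)·R3: [0, 0, 0, 32/13]
R5 ← R5 − (18/13)·R3: [0, 0, 0, -16/13]
R6 ← R6 − (3/26)·R3: [0, 0, 0, 16/13]
R5 ← R5 + (1/2)·R4: [0, 0, 0, 0]
R6 ← R6 − (1/2)·R4: [0, 0, 0, 0]
Echelon form has 4 nonzero rows, so rank(C) = 4.
The rank gives the maximum number of linearly independent rows: 4.

4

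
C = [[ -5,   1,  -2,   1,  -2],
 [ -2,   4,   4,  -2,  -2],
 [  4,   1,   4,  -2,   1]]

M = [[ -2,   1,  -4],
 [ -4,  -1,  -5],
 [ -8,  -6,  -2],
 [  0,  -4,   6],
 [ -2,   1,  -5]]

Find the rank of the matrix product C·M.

First compute CM:
[[ 26,   0,  35],
 [-40, -24, -22],
 [-46, -12, -46]]
Now row reduce the product.
R2 ← R2 + (20/13)·R1: [0, -24, 414/13]
R3 ← R3 + (23/13)·R1: [0, -12, 207/13]
R3 ← R3 − (1/2)·R2: [0, 0, 0]
2 nonzero rows, so rank(CM) = 2.

2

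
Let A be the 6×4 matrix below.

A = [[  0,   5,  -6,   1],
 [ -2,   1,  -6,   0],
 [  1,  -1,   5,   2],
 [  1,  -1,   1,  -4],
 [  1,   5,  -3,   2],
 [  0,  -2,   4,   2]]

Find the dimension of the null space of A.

1

Row reduce to echelon form.
Swap R1 ↔ R2
R3 ← R3 + (1/2)·R1: [0, -1/2, 2, 2]
R4 ← R4 + (1/2)·R1: [0, -1/2, -2, -4]
R5 ← R5 + (1/2)·R1: [0, 11/2, -6, 2]
R3 ← R3 + (1/10)·R2: [0, 0, 7/5, 21/10]
R4 ← R4 + (1/10)·R2: [0, 0, -13/5, -39/10]
R5 ← R5 − (11/10)·R2: [0, 0, 3/5, 9/10]
R6 ← R6 + (2/5)·R2: [0, 0, 8/5, 12/5]
R4 ← R4 + (13/7)·R3: [0, 0, 0, 0]
R5 ← R5 − (3/7)·R3: [0, 0, 0, 0]
R6 ← R6 − (8/7)·R3: [0, 0, 0, 0]
3 nonzero rows, so rank(A) = 3.
A has 4 columns; by rank–nullity, nullity = 4 − 3 = 1.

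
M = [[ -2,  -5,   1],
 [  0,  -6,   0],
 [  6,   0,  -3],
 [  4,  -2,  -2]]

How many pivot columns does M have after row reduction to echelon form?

2

Row reduce to echelon form.
R3 ← R3 + (3)·R1: [0, -15, 0]
R4 ← R4 + (2)·R1: [0, -12, 0]
R3 ← R3 − (5/2)·R2: [0, 0, 0]
R4 ← R4 − (2)·R2: [0, 0, 0]
Echelon form has 2 nonzero rows, so rank(M) = 2.
Each nonzero row contributes one pivot column: 2 pivot columns.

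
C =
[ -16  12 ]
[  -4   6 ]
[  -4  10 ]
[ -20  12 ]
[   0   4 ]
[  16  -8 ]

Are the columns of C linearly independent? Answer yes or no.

Row reduce C to echelon form.
R2 ← R2 − (1/4)·R1: [0, 3]
R3 ← R3 − (1/4)·R1: [0, 7]
R4 ← R4 − (5/4)·R1: [0, -3]
R6 ← R6 + R1: [0, 4]
R3 ← R3 − (7/3)·R2: [0, 0]
R4 ← R4 + R2: [0, 0]
R5 ← R5 − (4/3)·R2: [0, 0]
R6 ← R6 − (4/3)·R2: [0, 0]
2 pivots among 2 columns.
Every column is a pivot column, so the columns are linearly independent.

yes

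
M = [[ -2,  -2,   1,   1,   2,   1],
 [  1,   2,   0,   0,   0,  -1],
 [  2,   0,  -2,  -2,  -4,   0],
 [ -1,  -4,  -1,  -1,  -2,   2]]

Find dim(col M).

Row reduce to echelon form.
R2 ← R2 + (1/2)·R1: [0, 1, 1/2, 1/2, 1, -1/2]
R3 ← R3 + R1: [0, -2, -1, -1, -2, 1]
R4 ← R4 − (1/2)·R1: [0, -3, -3/2, -3/2, -3, 3/2]
R3 ← R3 + (2)·R2: [0, 0, 0, 0, 0, 0]
R4 ← R4 + (3)·R2: [0, 0, 0, 0, 0, 0]
Echelon form has 2 nonzero rows, so rank(M) = 2.
The column space has dimension equal to the rank: 2.

2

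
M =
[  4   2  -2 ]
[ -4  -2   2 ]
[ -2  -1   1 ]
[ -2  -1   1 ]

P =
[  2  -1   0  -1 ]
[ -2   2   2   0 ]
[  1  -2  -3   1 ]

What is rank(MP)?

First compute MP:
[[  2,   4,  10,  -6],
 [ -2,  -4, -10,   6],
 [ -1,  -2,  -5,   3],
 [ -1,  -2,  -5,   3]]
Now row reduce the product.
R2 ← R2 + R1: [0, 0, 0, 0]
R3 ← R3 + (1/2)·R1: [0, 0, 0, 0]
R4 ← R4 + (1/2)·R1: [0, 0, 0, 0]
1 nonzero row, so rank(MP) = 1.

1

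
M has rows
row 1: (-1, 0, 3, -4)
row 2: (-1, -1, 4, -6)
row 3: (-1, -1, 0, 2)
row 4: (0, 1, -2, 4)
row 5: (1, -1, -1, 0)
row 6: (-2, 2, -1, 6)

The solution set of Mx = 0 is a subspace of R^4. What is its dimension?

1

Row reduce to echelon form.
R2 ← R2 − R1: [0, -1, 1, -2]
R3 ← R3 − R1: [0, -1, -3, 6]
R5 ← R5 + R1: [0, -1, 2, -4]
R6 ← R6 − (2)·R1: [0, 2, -7, 14]
R3 ← R3 − R2: [0, 0, -4, 8]
R4 ← R4 + R2: [0, 0, -1, 2]
R5 ← R5 − R2: [0, 0, 1, -2]
R6 ← R6 + (2)·R2: [0, 0, -5, 10]
R4 ← R4 − (1/4)·R3: [0, 0, 0, 0]
R5 ← R5 + (1/4)·R3: [0, 0, 0, 0]
R6 ← R6 − (5/4)·R3: [0, 0, 0, 0]
3 nonzero rows, so rank(M) = 3.
M has 4 columns; by rank–nullity, nullity = 4 − 3 = 1.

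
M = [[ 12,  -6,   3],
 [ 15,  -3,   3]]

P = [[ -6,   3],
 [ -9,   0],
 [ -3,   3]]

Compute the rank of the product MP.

2

First compute MP:
[[-27,  45],
 [-72,  54]]
Now row reduce the product.
R2 ← R2 − (8/3)·R1: [0, -66]
2 nonzero rows, so rank(MP) = 2.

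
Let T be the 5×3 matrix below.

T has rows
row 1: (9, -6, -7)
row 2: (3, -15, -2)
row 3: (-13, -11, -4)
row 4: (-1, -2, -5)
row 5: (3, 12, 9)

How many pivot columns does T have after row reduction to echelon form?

Row reduce to echelon form.
R2 ← R2 − (1/3)·R1: [0, -13, 1/3]
R3 ← R3 + (13/9)·R1: [0, -59/3, -127/9]
R4 ← R4 + (1/9)·R1: [0, -8/3, -52/9]
R5 ← R5 − (1/3)·R1: [0, 14, 34/3]
R3 ← R3 − (59/39)·R2: [0, 0, -190/13]
R4 ← R4 − (8/39)·R2: [0, 0, -76/13]
R5 ← R5 + (14/13)·R2: [0, 0, 152/13]
R4 ← R4 − (2/5)·R3: [0, 0, 0]
R5 ← R5 + (4/5)·R3: [0, 0, 0]
Echelon form has 3 nonzero rows, so rank(T) = 3.
Each nonzero row contributes one pivot column: 3 pivot columns.

3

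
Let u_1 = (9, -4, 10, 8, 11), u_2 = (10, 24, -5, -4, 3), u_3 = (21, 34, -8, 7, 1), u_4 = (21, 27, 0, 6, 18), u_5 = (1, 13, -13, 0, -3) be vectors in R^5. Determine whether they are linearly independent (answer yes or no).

Form the matrix with these vectors as rows and row reduce.
R2 ← R2 − (10/9)·R1: [0, 256/9, -145/9, -116/9, -83/9]
R3 ← R3 − (7/3)·R1: [0, 130/3, -94/3, -35/3, -74/3]
R4 ← R4 − (7/3)·R1: [0, 109/3, -70/3, -38/3, -23/3]
R5 ← R5 − (1/9)·R1: [0, 121/9, -127/9, -8/9, -38/9]
R3 ← R3 − (195/128)·R2: [0, 0, -869/128, 255/32, -1359/128]
R4 ← R4 − (327/256)·R2: [0, 0, -705/256, 243/64, 1053/256]
R5 ← R5 − (121/256)·R2: [0, 0, -1663/256, 333/64, 35/256]
R4 ← R4 − (705/1738)·R3: [0, 0, 0, 981/1738, 7317/869]
R5 ← R5 − (1663/1738)·R3: [0, 0, 0, -4209/1738, 8947/869]
R5 ← R5 + (1403/327)·R4: [0, 0, 0, 0, 5060/109]
5 nonzero rows, so the 5 vectors span a space of dimension 5.
Since 5 = 5, the vectors are linearly independent.

yes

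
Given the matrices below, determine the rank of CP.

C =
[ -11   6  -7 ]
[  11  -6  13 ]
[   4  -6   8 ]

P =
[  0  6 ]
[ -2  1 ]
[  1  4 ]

2

First compute CP:
[[-19, -88],
 [ 25, 112],
 [ 20,  50]]
Now row reduce the product.
R2 ← R2 + (25/19)·R1: [0, -72/19]
R3 ← R3 + (20/19)·R1: [0, -810/19]
R3 ← R3 − (45/4)·R2: [0, 0]
2 nonzero rows, so rank(CP) = 2.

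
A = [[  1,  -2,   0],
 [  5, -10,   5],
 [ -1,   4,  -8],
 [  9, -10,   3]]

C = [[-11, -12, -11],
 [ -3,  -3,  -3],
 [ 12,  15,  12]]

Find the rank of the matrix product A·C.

First compute AC:
[[ -5,  -6,  -5],
 [ 35,  45,  35],
 [-97, -120, -97],
 [-33, -33, -33]]
Now row reduce the product.
R2 ← R2 + (7)·R1: [0, 3, 0]
R3 ← R3 − (97/5)·R1: [0, -18/5, 0]
R4 ← R4 − (33/5)·R1: [0, 33/5, 0]
R3 ← R3 + (6/5)·R2: [0, 0, 0]
R4 ← R4 − (11/5)·R2: [0, 0, 0]
2 nonzero rows, so rank(AC) = 2.

2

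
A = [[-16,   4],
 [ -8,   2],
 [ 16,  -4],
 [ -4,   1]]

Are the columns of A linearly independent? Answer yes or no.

Row reduce A to echelon form.
R2 ← R2 − (1/2)·R1: [0, 0]
R3 ← R3 + R1: [0, 0]
R4 ← R4 − (1/4)·R1: [0, 0]
1 pivot among 2 columns.
Only 1 < 2 pivot columns, so the columns are linearly dependent.

no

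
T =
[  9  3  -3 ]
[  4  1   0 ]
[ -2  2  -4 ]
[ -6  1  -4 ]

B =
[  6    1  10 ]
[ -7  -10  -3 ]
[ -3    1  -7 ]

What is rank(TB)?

3

First compute TB:
[[ 42, -24, 102],
 [ 17,  -6,  37],
 [-14, -26,   2],
 [-31, -20, -35]]
Now row reduce the product.
R2 ← R2 − (17/42)·R1: [0, 26/7, -30/7]
R3 ← R3 + (1/3)·R1: [0, -34, 36]
R4 ← R4 + (31/42)·R1: [0, -264/7, 282/7]
R3 ← R3 + (119/13)·R2: [0, 0, -42/13]
R4 ← R4 + (132/13)·R2: [0, 0, -42/13]
R4 ← R4 − R3: [0, 0, 0]
3 nonzero rows, so rank(TB) = 3.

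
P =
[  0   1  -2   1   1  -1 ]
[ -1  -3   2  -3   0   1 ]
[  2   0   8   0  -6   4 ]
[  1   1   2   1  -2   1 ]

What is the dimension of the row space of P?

Row reduce to echelon form.
Swap R1 ↔ R2
R3 ← R3 + (2)·R1: [0, -6, 12, -6, -6, 6]
R4 ← R4 + R1: [0, -2, 4, -2, -2, 2]
R3 ← R3 + (6)·R2: [0, 0, 0, 0, 0, 0]
R4 ← R4 + (2)·R2: [0, 0, 0, 0, 0, 0]
Echelon form has 2 nonzero rows, so rank(P) = 2.
The row space has dimension equal to the rank: 2.

2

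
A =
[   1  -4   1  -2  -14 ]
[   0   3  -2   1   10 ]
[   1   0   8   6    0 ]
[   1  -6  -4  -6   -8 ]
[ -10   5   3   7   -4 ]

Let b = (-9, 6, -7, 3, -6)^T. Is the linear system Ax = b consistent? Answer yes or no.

Row reduce the augmented matrix [A | b].
R3 ← R3 − R1: [0, 4, 7, 8, 14, 2]
R4 ← R4 − R1: [0, -2, -5, -4, 6, 12]
R5 ← R5 + (10)·R1: [0, -35, 13, -13, -144, -96]
R3 ← R3 − (4/3)·R2: [0, 0, 29/3, 20/3, 2/3, -6]
R4 ← R4 + (2/3)·R2: [0, 0, -19/3, -10/3, 38/3, 16]
R5 ← R5 + (35/3)·R2: [0, 0, -31/3, -4/3, -82/3, -26]
R4 ← R4 + (19/29)·R3: [0, 0, 0, 30/29, 380/29, 350/29]
R5 ← R5 + (31/29)·R3: [0, 0, 0, 168/29, -772/29, -940/29]
R5 ← R5 − (28/5)·R4: [0, 0, 0, 0, -100, -100]
The echelon form has 5 nonzero rows, and every pivot lies in the first 5 columns, so rank(A) = rank([A|b]) = 5.
The system is consistent.

yes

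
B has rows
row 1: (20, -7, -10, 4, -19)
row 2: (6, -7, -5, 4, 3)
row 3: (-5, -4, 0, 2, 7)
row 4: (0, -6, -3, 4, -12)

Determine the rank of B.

Row reduce to echelon form.
R2 ← R2 − (3/10)·R1: [0, -49/10, -2, 14/5, 87/10]
R3 ← R3 + (1/4)·R1: [0, -23/4, -5/2, 3, 9/4]
R3 ← R3 − (115/98)·R2: [0, 0, -15/98, -2/7, -390/49]
R4 ← R4 − (60/49)·R2: [0, 0, -27/49, 4/7, -1110/49]
R4 ← R4 − (18/5)·R3: [0, 0, 0, 8/5, 6]
Echelon form has 4 nonzero rows, so rank(B) = 4.

4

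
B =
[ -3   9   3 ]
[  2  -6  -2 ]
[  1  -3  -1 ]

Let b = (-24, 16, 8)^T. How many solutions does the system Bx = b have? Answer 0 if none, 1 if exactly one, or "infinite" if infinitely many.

infinite

Row reduce the augmented matrix [B | b].
R2 ← R2 + (2/3)·R1: [0, 0, 0, 0]
R3 ← R3 + (1/3)·R1: [0, 0, 0, 0]
The echelon form has 1 nonzero rows, and every pivot lies in the first 3 columns, so rank(B) = rank([B|b]) = 1.
The system is consistent.
rank = 1 < 3 unknowns, so there are infinitely many solutions.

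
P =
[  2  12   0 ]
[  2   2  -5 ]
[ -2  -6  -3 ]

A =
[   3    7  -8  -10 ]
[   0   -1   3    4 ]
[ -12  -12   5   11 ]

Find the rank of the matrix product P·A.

3

First compute PA:
[[  6,   2,  20,  28],
 [ 66,  72, -35, -67],
 [ 30,  28, -17, -37]]
Now row reduce the product.
R2 ← R2 − (11)·R1: [0, 50, -255, -375]
R3 ← R3 − (5)·R1: [0, 18, -117, -177]
R3 ← R3 − (9/25)·R2: [0, 0, -126/5, -42]
3 nonzero rows, so rank(PA) = 3.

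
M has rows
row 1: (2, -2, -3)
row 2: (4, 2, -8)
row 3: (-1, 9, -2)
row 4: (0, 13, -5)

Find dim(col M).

Row reduce to echelon form.
R2 ← R2 − (2)·R1: [0, 6, -2]
R3 ← R3 + (1/2)·R1: [0, 8, -7/2]
R3 ← R3 − (4/3)·R2: [0, 0, -5/6]
R4 ← R4 − (13/6)·R2: [0, 0, -2/3]
R4 ← R4 − (4/5)·R3: [0, 0, 0]
Echelon form has 3 nonzero rows, so rank(M) = 3.
The column space has dimension equal to the rank: 3.

3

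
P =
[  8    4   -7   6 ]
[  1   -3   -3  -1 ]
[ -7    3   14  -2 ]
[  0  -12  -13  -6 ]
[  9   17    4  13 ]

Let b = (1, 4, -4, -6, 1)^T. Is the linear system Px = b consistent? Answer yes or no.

Row reduce the augmented matrix [P | b].
R2 ← R2 − (1/8)·R1: [0, -7/2, -17/8, -7/4, 31/8]
R3 ← R3 + (7/8)·R1: [0, 13/2, 63/8, 13/4, -25/8]
R5 ← R5 − (9/8)·R1: [0, 25/2, 95/8, 25/4, -1/8]
R3 ← R3 + (13/7)·R2: [0, 0, 55/14, 0, 57/14]
R4 ← R4 − (24/7)·R2: [0, 0, -40/7, 0, -135/7]
R5 ← R5 + (25/7)·R2: [0, 0, 30/7, 0, 96/7]
R4 ← R4 + (16/11)·R3: [0, 0, 0, 0, -147/11]
R5 ← R5 − (12/11)·R3: [0, 0, 0, 0, 102/11]
R5 ← R5 + (34/49)·R4: [0, 0, 0, 0, 0]
The echelon form has 4 nonzero rows; the last pivot sits in the augmented column, so rank(P) = 3 but rank([P|b]) = 4.
Since the ranks differ, the system is inconsistent.

no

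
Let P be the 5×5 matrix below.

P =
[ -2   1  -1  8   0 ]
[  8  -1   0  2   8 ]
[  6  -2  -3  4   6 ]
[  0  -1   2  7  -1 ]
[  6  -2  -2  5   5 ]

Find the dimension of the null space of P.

0

Row reduce to echelon form.
R2 ← R2 + (4)·R1: [0, 3, -4, 34, 8]
R3 ← R3 + (3)·R1: [0, 1, -6, 28, 6]
R5 ← R5 + (3)·R1: [0, 1, -5, 29, 5]
R3 ← R3 − (1/3)·R2: [0, 0, -14/3, 50/3, 10/3]
R4 ← R4 + (1/3)·R2: [0, 0, 2/3, 55/3, 5/3]
R5 ← R5 − (1/3)·R2: [0, 0, -11/3, 53/3, 7/3]
R4 ← R4 + (1/7)·R3: [0, 0, 0, 145/7, 15/7]
R5 ← R5 − (11/14)·R3: [0, 0, 0, 32/7, -2/7]
R5 ← R5 − (32/145)·R4: [0, 0, 0, 0, -22/29]
5 nonzero rows, so rank(P) = 5.
P has 5 columns; by rank–nullity, nullity = 5 − 5 = 0.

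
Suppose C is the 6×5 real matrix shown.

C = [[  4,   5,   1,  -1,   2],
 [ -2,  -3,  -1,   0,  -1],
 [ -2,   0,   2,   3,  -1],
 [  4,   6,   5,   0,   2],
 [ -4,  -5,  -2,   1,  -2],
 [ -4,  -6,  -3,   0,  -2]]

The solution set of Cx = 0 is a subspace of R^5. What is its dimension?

Row reduce to echelon form.
R2 ← R2 + (1/2)·R1: [0, -1/2, -1/2, -1/2, 0]
R3 ← R3 + (1/2)·R1: [0, 5/2, 5/2, 5/2, 0]
R4 ← R4 − R1: [0, 1, 4, 1, 0]
R5 ← R5 + R1: [0, 0, -1, 0, 0]
R6 ← R6 + R1: [0, -1, -2, -1, 0]
R3 ← R3 + (5)·R2: [0, 0, 0, 0, 0]
R4 ← R4 + (2)·R2: [0, 0, 3, 0, 0]
R6 ← R6 − (2)·R2: [0, 0, -1, 0, 0]
Swap R3 ↔ R4
R5 ← R5 + (1/3)·R3: [0, 0, 0, 0, 0]
R6 ← R6 + (1/3)·R3: [0, 0, 0, 0, 0]
3 nonzero rows, so rank(C) = 3.
C has 5 columns; by rank–nullity, nullity = 5 − 3 = 2.

2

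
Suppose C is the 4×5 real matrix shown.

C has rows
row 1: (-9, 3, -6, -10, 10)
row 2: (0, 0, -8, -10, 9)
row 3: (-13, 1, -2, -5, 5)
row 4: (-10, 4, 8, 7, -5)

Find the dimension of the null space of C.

2

Row reduce to echelon form.
R3 ← R3 − (13/9)·R1: [0, -10/3, 20/3, 85/9, -85/9]
R4 ← R4 − (10/9)·R1: [0, 2/3, 44/3, 163/9, -145/9]
Swap R2 ↔ R3
R4 ← R4 + (1/5)·R2: [0, 0, 16, 20, -18]
R4 ← R4 + (2)·R3: [0, 0, 0, 0, 0]
3 nonzero rows, so rank(C) = 3.
C has 5 columns; by rank–nullity, nullity = 5 − 3 = 2.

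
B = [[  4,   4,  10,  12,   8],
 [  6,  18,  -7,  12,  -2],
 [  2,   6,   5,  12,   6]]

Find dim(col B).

Row reduce to echelon form.
R2 ← R2 − (3/2)·R1: [0, 12, -22, -6, -14]
R3 ← R3 − (1/2)·R1: [0, 4, 0, 6, 2]
R3 ← R3 − (1/3)·R2: [0, 0, 22/3, 8, 20/3]
Echelon form has 3 nonzero rows, so rank(B) = 3.
The column space has dimension equal to the rank: 3.

3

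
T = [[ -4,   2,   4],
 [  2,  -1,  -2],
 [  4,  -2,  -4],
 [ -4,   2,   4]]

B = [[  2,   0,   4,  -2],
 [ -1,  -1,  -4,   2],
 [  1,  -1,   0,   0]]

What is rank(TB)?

1

First compute TB:
[[ -6,  -6, -24,  12],
 [  3,   3,  12,  -6],
 [  6,   6,  24, -12],
 [ -6,  -6, -24,  12]]
Now row reduce the product.
R2 ← R2 + (1/2)·R1: [0, 0, 0, 0]
R3 ← R3 + R1: [0, 0, 0, 0]
R4 ← R4 − R1: [0, 0, 0, 0]
1 nonzero row, so rank(TB) = 1.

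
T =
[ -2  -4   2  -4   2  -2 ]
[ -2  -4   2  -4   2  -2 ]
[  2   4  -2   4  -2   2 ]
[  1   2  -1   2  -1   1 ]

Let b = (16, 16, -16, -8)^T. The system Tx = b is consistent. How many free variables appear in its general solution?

5

Row reduce the augmented matrix [T | b].
R2 ← R2 − R1: [0, 0, 0, 0, 0, 0, 0]
R3 ← R3 + R1: [0, 0, 0, 0, 0, 0, 0]
R4 ← R4 + (1/2)·R1: [0, 0, 0, 0, 0, 0, 0]
The echelon form has 1 nonzero rows, and every pivot lies in the first 6 columns, so rank(T) = rank([T|b]) = 1.
The system is consistent.
Free variables = (unknowns) − (rank) = 6 − 1 = 5.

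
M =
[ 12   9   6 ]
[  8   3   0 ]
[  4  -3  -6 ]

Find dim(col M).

2

Row reduce to echelon form.
R2 ← R2 − (2/3)·R1: [0, -3, -4]
R3 ← R3 − (1/3)·R1: [0, -6, -8]
R3 ← R3 − (2)·R2: [0, 0, 0]
Echelon form has 2 nonzero rows, so rank(M) = 2.
The column space has dimension equal to the rank: 2.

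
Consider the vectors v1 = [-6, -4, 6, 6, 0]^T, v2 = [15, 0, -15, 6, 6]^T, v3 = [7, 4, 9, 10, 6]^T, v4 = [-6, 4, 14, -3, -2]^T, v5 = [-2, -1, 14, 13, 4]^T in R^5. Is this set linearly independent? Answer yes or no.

no

Form the matrix with these vectors as rows and row reduce.
R2 ← R2 + (5/2)·R1: [0, -10, 0, 21, 6]
R3 ← R3 + (7/6)·R1: [0, -2/3, 16, 17, 6]
R4 ← R4 − R1: [0, 8, 8, -9, -2]
R5 ← R5 − (1/3)·R1: [0, 1/3, 12, 11, 4]
R3 ← R3 − (1/15)·R2: [0, 0, 16, 78/5, 28/5]
R4 ← R4 + (4/5)·R2: [0, 0, 8, 39/5, 14/5]
R5 ← R5 + (1/30)·R2: [0, 0, 12, 117/10, 21/5]
R4 ← R4 − (1/2)·R3: [0, 0, 0, 0, 0]
R5 ← R5 − (3/4)·R3: [0, 0, 0, 0, 0]
3 nonzero rows, so the 5 vectors span a space of dimension 3.
Since 3 < 5, the vectors are linearly dependent.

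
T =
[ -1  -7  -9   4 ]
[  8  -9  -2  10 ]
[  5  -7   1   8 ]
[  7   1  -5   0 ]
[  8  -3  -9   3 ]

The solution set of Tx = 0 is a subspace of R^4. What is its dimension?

1

Row reduce to echelon form.
R2 ← R2 + (8)·R1: [0, -65, -74, 42]
R3 ← R3 + (5)·R1: [0, -42, -44, 28]
R4 ← R4 + (7)·R1: [0, -48, -68, 28]
R5 ← R5 + (8)·R1: [0, -59, -81, 35]
R3 ← R3 − (42/65)·R2: [0, 0, 248/65, 56/65]
R4 ← R4 − (48/65)·R2: [0, 0, -868/65, -196/65]
R5 ← R5 − (59/65)·R2: [0, 0, -899/65, -203/65]
R4 ← R4 + (7/2)·R3: [0, 0, 0, 0]
R5 ← R5 + (29/8)·R3: [0, 0, 0, 0]
3 nonzero rows, so rank(T) = 3.
T has 4 columns; by rank–nullity, nullity = 4 − 3 = 1.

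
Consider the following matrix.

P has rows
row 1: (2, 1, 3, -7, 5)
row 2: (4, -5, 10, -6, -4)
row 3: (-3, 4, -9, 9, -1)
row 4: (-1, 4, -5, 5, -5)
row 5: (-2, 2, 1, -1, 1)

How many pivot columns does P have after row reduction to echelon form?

5

Row reduce to echelon form.
R2 ← R2 − (2)·R1: [0, -7, 4, 8, -14]
R3 ← R3 + (3/2)·R1: [0, 11/2, -9/2, -3/2, 13/2]
R4 ← R4 + (1/2)·R1: [0, 9/2, -7/2, 3/2, -5/2]
R5 ← R5 + R1: [0, 3, 4, -8, 6]
R3 ← R3 + (11/14)·R2: [0, 0, -19/14, 67/14, -9/2]
R4 ← R4 + (9/14)·R2: [0, 0, -13/14, 93/14, -23/2]
R5 ← R5 + (3/7)·R2: [0, 0, 40/7, -32/7, 0]
R4 ← R4 − (13/19)·R3: [0, 0, 0, 64/19, -160/19]
R5 ← R5 + (80/19)·R3: [0, 0, 0, 296/19, -360/19]
R5 ← R5 − (37/8)·R4: [0, 0, 0, 0, 20]
Echelon form has 5 nonzero rows, so rank(P) = 5.
Each nonzero row contributes one pivot column: 5 pivot columns.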